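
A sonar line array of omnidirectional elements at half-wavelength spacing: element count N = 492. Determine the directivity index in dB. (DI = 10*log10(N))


DI = 10*log10(492) = 26.92

26.92 dB


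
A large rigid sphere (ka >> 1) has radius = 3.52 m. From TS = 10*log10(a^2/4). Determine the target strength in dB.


4.91 dB


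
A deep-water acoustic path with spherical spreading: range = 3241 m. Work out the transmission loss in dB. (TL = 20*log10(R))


TL = 20*log10(3241) = 70.21

70.21 dB


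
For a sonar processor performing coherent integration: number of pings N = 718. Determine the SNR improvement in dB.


Gain = 10*log10(718) = 28.56

28.56 dB


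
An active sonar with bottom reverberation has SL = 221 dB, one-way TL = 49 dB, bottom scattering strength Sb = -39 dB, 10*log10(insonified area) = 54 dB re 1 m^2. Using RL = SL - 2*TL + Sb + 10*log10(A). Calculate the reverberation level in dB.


RL = SL - 2*TL + Sb + 10*log10(A) = 221 - 2*49 + (-39) + 54 = 138

138 dB


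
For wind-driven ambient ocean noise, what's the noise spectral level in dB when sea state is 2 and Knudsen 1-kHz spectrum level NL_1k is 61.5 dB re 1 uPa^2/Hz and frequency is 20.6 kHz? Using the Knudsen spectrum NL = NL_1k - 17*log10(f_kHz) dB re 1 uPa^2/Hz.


39.16 dB


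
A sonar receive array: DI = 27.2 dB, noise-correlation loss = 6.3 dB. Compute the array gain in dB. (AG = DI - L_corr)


AG = DI - L_corr = 27.2 - 6.3 = 20.9

20.9 dB


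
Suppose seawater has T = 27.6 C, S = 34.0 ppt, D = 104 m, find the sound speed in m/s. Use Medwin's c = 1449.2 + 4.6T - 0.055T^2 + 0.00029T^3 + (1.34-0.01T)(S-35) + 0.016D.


c = 1449.2 + 4.6*27.6 - 0.055*27.6^2 + 0.00029*27.6^3 + (1.34 - 0.01*27.6)*(34.0 - 35) + 0.016*104 = 1540.96

1540.96 m/s


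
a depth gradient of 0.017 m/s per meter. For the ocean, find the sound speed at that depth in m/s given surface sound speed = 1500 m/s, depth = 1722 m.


c = 1500 + 0.017 * 1722 = 1529.274

1529.274 m/s


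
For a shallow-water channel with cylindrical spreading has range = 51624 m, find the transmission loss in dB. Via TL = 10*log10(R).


47.13 dB


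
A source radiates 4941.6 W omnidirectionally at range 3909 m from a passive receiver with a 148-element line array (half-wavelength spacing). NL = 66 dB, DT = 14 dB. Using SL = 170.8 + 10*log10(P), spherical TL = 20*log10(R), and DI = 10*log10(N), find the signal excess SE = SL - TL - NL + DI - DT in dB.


Step 1: SL = 170.8 + 10*log10(4941.6) = 207.74 dB
Step 2: TL = 20*log10(3909) = 71.84 dB
Step 3: DI = 10*log10(148) = 21.7 dB
Step 4: SE = SL - TL - NL + DI - DT = 207.74 - 71.84 - 66 + 21.7 - 14 = 77.6

77.6 dB


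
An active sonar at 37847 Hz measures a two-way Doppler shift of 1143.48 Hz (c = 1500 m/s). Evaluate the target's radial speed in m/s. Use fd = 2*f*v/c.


22.66 m/s


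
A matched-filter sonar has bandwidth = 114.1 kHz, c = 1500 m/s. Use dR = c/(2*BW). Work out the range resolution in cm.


dR = c/(2*BW) = 1500 / (2 * 114.1e3) = 0.0066 m = 0.66 cm

0.66 cm


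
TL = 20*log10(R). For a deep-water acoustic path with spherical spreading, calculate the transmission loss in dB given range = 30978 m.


TL = 20*log10(30978) = 89.82

89.82 dB


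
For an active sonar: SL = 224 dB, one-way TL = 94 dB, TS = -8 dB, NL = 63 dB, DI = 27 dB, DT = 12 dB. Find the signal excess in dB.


SE = SL - 2*TL + TS - NL + DI - DT = 224 - 2*94 + (-8) - 63 + 27 - 12 = -20

-20 dB


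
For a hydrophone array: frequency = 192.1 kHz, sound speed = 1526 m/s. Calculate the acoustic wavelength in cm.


lambda = c/f = 1526 / 192100 = 0.0079 m = 0.79 cm

0.79 cm


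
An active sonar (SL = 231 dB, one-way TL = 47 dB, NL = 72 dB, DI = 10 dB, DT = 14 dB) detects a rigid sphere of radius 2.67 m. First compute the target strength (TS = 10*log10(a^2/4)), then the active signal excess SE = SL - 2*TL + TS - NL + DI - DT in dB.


Step 1: TS = 10*log10(2.67^2/4) = 2.51 dB
Step 2: SE = SL - 2*TL + TS - NL + DI - DT = 231 - 2*47 + (2.51) - 72 + 10 - 14 = 63.51

63.51 dB


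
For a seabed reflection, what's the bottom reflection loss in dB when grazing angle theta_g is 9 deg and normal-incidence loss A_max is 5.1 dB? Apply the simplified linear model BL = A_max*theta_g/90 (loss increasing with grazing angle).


0.51 dB


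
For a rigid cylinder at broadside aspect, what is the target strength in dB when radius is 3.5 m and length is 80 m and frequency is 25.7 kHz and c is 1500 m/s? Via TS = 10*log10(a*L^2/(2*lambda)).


lambda = 1500/25700 = 0.05837 m
TS = 10*log10(3.5*80^2/(2*0.05837)) = 52.83

52.83 dB


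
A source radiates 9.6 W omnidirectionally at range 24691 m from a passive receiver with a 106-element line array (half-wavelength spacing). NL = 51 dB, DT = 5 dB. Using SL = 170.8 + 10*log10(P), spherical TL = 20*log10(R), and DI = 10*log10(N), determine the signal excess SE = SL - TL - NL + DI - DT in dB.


57.02 dB


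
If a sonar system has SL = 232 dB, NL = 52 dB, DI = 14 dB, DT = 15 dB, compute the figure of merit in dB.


FOM = SL - NL + DI - DT = 232 - 52 + 14 - 15 = 179

179 dB


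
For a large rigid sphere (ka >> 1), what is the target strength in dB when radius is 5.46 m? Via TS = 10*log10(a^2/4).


8.72 dB


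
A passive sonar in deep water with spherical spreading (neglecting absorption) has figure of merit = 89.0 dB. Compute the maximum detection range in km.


28.18 km


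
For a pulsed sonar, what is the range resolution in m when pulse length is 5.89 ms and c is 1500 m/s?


dR = c*tau/2 = 1500 * 5.89e-3 / 2 = 4.4175

4.4175 m


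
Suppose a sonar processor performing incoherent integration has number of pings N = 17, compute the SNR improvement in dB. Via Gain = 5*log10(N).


Gain = 5*log10(17) = 6.15

6.15 dB


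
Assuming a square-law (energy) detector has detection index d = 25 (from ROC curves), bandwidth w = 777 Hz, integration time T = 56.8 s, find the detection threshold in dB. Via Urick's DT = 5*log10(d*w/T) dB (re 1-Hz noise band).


DT = 5*log10(d*w/T) = 5*log10(25 * 777 / 56.8) = 5*log10(341.99) = 12.67

12.67 dB


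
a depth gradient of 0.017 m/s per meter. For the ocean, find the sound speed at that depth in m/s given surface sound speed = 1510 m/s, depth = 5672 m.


c = 1510 + 0.017 * 5672 = 1606.424

1606.424 m/s


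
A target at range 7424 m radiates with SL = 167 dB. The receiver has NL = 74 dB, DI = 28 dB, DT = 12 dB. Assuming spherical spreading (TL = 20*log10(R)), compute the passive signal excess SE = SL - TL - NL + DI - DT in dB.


Step 1: TL = 20*log10(7424) = 77.41 dB
Step 2: SE = 167 - 77.41 - 74 + 28 - 12 = 31.59

31.59 dB


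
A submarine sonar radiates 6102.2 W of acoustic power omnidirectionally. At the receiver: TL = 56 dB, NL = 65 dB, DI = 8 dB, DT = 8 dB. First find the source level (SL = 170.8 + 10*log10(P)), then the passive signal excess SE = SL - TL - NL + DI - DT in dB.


Step 1: SL = 170.8 + 10*log10(6102.2) = 208.65 dB
Step 2: SE = SL - TL - NL + DI - DT = 208.65 - 56 - 65 + 8 - 8 = 87.65

87.65 dB


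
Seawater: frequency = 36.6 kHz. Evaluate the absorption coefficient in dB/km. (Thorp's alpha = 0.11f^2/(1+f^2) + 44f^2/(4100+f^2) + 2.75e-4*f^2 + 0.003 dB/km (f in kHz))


11.317 dB/km


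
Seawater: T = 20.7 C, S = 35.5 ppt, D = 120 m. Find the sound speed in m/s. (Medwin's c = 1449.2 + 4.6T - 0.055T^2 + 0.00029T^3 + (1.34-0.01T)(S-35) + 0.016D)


c = 1449.2 + 4.6*20.7 - 0.055*20.7^2 + 0.00029*20.7^3 + (1.34 - 0.01*20.7)*(35.5 - 35) + 0.016*120 = 1525.91

1525.91 m/s


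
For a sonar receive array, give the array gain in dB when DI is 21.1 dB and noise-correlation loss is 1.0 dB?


AG = DI - L_corr = 21.1 - 1.0 = 20.1

20.1 dB


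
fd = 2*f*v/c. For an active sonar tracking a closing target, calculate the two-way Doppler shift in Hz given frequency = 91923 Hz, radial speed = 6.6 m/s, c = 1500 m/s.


808.92 Hz


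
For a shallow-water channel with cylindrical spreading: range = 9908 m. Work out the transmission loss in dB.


39.96 dB


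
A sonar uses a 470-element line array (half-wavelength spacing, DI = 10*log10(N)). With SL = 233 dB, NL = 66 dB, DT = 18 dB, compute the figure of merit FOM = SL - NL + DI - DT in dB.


175.72 dB


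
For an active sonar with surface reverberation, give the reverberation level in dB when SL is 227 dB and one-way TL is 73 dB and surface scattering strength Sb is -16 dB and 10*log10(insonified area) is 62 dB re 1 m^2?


RL = SL - 2*TL + Sb + 10*log10(A) = 227 - 2*73 + (-16) + 62 = 127

127 dB


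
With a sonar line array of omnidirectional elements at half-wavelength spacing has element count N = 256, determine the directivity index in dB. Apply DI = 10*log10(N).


DI = 10*log10(256) = 24.08

24.08 dB


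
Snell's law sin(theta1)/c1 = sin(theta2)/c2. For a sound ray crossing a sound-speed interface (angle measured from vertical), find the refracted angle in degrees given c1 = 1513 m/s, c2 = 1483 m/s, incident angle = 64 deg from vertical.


61.76 deg


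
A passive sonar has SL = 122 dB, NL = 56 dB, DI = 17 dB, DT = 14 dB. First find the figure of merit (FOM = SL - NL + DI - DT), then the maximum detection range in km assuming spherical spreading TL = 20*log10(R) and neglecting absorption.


Step 1: FOM = SL - NL + DI - DT = 122 - 56 + 17 - 14 = 69 dB
Step 2: at max range FOM = TL = 20*log10(R), so R = 10^(69/20) = 2818.38 m = 2.82 km

2.82 km


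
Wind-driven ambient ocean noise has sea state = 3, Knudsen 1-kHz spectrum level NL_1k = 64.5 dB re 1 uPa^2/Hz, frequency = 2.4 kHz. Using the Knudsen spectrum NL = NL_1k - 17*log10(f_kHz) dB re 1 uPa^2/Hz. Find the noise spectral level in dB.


NL = NL_1k - 17*log10(f_kHz) = 64.5 - 17*log10(2.4) = 64.5 - (6.46) = 58.04

58.04 dB


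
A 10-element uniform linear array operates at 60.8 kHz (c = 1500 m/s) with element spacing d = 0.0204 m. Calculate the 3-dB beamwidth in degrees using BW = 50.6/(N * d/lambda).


Step 1: lambda = 1500/60800 = 0.02467 m
Step 2: d/lambda = 0.0204/0.02467 = 0.8269
Step 3: BW = 50.6/(N * d/lambda) = 50.6/(10 * 0.8269) = 6.12

6.12 deg


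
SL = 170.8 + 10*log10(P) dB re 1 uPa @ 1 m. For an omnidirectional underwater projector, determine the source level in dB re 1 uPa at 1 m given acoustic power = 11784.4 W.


SL = 170.8 + 10*log10(11784.4) = 170.8 + 40.71 = 211.51

211.51 dB


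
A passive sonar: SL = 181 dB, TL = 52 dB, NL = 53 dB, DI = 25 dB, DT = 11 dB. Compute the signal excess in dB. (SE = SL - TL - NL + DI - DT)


90 dB


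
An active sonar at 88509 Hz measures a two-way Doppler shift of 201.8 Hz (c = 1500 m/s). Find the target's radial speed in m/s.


From fd = 2*f*v/c, v = c*fd/(2*f) = 1500 * 201.8 / (2*88509) = 1.71

1.71 m/s


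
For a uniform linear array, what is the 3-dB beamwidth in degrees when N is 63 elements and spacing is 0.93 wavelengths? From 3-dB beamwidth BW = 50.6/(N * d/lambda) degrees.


BW = 50.6 / (63 * 0.93) = 50.6 / 58.59 = 0.86

0.86 deg


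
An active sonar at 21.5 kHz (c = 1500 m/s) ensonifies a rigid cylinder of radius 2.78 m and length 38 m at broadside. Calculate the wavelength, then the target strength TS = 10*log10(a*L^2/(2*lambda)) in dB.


Step 1: lambda = c/f = 1500/21500 = 0.06977 m
Step 2: TS = 10*log10(a*L^2/(2*lambda)) = 10*log10(2.78*38^2/(2*0.06977)) = 44.59

44.59 dB


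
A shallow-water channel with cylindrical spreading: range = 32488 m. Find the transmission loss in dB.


TL = 10*log10(32488) = 45.12

45.12 dB


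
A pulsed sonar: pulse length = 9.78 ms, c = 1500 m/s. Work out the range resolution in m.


dR = c*tau/2 = 1500 * 9.78e-3 / 2 = 7.335

7.335 m


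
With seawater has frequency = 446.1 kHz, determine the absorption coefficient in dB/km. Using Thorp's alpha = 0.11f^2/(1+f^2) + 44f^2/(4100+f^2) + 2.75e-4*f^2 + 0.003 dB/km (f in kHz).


97.951 dB/km


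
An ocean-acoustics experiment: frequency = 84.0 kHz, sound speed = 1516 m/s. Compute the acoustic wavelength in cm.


lambda = c/f = 1516 / 84000 = 0.018 m = 1.8 cm

1.8 cm


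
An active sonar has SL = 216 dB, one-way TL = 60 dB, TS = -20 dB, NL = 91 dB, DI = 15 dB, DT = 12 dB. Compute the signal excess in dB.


SE = SL - 2*TL + TS - NL + DI - DT = 216 - 2*60 + (-20) - 91 + 15 - 12 = -12

-12 dB


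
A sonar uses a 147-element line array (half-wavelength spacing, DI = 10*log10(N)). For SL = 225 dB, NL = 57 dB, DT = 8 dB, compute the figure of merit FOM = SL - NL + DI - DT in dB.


181.67 dB


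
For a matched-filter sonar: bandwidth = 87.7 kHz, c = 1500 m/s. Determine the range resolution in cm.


dR = c/(2*BW) = 1500 / (2 * 87.7e3) = 0.0086 m = 0.86 cm

0.86 cm


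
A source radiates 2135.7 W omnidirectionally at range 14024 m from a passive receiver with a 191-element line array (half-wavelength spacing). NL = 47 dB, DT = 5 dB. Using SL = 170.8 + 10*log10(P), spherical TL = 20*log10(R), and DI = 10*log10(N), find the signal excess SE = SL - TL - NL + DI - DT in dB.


91.97 dB


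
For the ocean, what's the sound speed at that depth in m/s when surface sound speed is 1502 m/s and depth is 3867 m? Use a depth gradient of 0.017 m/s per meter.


c = 1502 + 0.017 * 3867 = 1567.739

1567.739 m/s


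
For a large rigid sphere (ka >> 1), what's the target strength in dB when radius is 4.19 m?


TS = 10*log10(4.19^2 / 4) = 10*log10(4.389025) = 6.42

6.42 dB


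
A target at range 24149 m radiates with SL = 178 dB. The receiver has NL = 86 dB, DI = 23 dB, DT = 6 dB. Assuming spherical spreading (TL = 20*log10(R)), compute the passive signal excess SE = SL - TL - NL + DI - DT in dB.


Step 1: TL = 20*log10(24149) = 87.66 dB
Step 2: SE = 178 - 87.66 - 86 + 23 - 6 = 21.34

21.34 dB


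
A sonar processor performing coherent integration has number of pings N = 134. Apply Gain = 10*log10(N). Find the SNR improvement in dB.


Gain = 10*log10(134) = 21.27

21.27 dB


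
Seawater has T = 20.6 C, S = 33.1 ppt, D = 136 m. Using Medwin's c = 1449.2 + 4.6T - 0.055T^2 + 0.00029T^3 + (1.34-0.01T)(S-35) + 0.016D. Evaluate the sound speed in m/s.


c = 1449.2 + 4.6*20.6 - 0.055*20.6^2 + 0.00029*20.6^3 + (1.34 - 0.01*20.6)*(33.1 - 35) + 0.016*136 = 1523.18

1523.18 m/s


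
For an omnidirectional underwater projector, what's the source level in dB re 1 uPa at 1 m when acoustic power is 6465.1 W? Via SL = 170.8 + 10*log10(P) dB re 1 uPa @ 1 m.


208.91 dB


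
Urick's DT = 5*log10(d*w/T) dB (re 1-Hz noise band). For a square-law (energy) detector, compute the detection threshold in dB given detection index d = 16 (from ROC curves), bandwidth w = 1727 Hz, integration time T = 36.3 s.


DT = 5*log10(d*w/T) = 5*log10(16 * 1727 / 36.3) = 5*log10(761.21) = 14.41

14.41 dB


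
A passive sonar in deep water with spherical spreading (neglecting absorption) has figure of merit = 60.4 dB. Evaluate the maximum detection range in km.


1.05 km


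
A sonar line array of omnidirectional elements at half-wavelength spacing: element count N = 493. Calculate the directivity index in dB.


26.93 dB


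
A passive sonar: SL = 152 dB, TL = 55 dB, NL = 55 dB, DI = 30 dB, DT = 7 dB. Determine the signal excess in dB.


65 dB


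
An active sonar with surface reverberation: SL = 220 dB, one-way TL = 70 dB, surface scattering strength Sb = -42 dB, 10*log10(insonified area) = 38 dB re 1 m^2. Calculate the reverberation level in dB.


76 dB


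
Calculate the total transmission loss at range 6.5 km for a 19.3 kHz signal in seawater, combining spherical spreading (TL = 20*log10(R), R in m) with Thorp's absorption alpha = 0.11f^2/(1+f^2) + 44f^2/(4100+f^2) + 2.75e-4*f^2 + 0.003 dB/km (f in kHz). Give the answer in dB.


Step 1 (Thorp): alpha = 0.11*372.49/(1+372.49) + 44*372.49/(4100+372.49) + 2.75e-4*372.49 + 0.003 = 3.8797 dB/km
Step 2: TL_spread = 20*log10(6500) = 76.26 dB
Step 3: TL_abs = alpha*R = 3.8797 * 6.5 = 25.22 dB
Step 4: TL_total = 76.26 + 25.22 = 101.48

101.48 dB


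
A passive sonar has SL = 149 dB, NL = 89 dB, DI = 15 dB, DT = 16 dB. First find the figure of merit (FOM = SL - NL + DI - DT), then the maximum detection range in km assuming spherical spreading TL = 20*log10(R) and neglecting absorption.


Step 1: FOM = SL - NL + DI - DT = 149 - 89 + 15 - 16 = 59 dB
Step 2: at max range FOM = TL = 20*log10(R), so R = 10^(59/20) = 891.25 m = 0.89 km

0.89 km


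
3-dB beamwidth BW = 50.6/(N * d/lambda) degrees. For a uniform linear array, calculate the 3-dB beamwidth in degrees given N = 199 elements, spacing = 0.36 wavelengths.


BW = 50.6 / (199 * 0.36) = 50.6 / 71.64 = 0.71

0.71 deg


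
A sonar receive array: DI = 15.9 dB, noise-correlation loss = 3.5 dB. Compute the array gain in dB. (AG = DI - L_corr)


12.4 dB


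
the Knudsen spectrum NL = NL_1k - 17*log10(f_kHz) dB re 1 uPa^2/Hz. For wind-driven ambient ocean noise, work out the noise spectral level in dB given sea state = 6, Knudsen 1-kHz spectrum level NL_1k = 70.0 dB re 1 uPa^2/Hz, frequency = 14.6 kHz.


NL = NL_1k - 17*log10(f_kHz) = 70.0 - 17*log10(14.6) = 70.0 - (19.79) = 50.21

50.21 dB


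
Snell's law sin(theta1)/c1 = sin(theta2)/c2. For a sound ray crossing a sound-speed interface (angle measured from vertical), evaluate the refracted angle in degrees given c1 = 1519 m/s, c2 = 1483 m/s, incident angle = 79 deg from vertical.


sin(theta2) = (c2/c1)*sin(theta1) = (1483/1519)*sin(79 deg) = 0.95836
theta2 = arcsin(0.95836) = 73.41

73.41 deg


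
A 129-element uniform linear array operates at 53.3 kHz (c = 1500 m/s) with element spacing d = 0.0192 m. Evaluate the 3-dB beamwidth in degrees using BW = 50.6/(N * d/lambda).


0.57 deg


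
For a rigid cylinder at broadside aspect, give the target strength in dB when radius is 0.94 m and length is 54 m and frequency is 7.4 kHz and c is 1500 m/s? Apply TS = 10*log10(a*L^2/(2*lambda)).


lambda = 1500/7400 = 0.2027 m
TS = 10*log10(0.94*54^2/(2*0.2027)) = 38.3

38.3 dB


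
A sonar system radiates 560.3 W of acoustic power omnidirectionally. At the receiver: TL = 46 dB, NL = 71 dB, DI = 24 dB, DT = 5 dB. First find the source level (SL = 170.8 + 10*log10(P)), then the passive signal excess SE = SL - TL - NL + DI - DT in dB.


Step 1: SL = 170.8 + 10*log10(560.3) = 198.28 dB
Step 2: SE = SL - TL - NL + DI - DT = 198.28 - 46 - 71 + 24 - 5 = 100.28

100.28 dB


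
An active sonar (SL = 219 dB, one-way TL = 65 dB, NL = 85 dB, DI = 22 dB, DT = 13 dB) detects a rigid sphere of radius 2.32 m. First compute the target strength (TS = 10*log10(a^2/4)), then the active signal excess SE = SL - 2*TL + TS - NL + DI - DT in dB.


Step 1: TS = 10*log10(2.32^2/4) = 1.29 dB
Step 2: SE = SL - 2*TL + TS - NL + DI - DT = 219 - 2*65 + (1.29) - 85 + 22 - 13 = 14.29

14.29 dB


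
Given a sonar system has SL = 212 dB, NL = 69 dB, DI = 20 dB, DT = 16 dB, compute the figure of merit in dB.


FOM = SL - NL + DI - DT = 212 - 69 + 20 - 16 = 147

147 dB


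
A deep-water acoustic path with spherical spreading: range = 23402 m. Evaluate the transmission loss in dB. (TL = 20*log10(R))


TL = 20*log10(23402) = 87.39

87.39 dB


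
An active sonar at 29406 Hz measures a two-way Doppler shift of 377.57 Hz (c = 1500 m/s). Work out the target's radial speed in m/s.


From fd = 2*f*v/c, v = c*fd/(2*f) = 1500 * 377.57 / (2*29406) = 9.63

9.63 m/s


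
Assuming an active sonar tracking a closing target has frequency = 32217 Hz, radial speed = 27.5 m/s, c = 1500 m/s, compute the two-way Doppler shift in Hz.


fd = 2*f*v/c = 2 * 32217 * 27.5 / 1500 = 1181.29

1181.29 Hz


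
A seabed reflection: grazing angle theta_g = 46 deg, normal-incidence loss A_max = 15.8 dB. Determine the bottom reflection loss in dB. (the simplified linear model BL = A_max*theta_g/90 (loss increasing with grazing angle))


BL = A_max * theta_g / 90 = 15.8 * 46 / 90 = 8.08

8.08 dB


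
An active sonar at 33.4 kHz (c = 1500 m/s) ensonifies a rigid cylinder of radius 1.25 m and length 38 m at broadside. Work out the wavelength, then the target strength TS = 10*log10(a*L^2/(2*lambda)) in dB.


Step 1: lambda = c/f = 1500/33400 = 0.04491 m
Step 2: TS = 10*log10(a*L^2/(2*lambda)) = 10*log10(1.25*38^2/(2*0.04491)) = 43.03

43.03 dB


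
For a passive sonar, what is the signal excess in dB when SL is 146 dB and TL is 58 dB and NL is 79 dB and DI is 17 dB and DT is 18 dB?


8 dB


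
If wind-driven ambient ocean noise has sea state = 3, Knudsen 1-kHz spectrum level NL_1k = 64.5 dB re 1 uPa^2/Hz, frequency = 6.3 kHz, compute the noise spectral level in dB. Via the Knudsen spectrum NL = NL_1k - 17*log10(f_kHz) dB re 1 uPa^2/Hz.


50.91 dB


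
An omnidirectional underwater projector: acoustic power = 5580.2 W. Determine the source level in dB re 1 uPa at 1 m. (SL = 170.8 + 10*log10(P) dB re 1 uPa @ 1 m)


SL = 170.8 + 10*log10(5580.2) = 170.8 + 37.47 = 208.27

208.27 dB


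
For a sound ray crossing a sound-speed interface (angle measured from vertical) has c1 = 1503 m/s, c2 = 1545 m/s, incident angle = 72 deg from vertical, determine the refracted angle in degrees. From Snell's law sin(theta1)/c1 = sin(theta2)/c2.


sin(theta2) = (c2/c1)*sin(theta1) = (1545/1503)*sin(72 deg) = 0.97763
theta2 = arcsin(0.97763) = 77.86

77.86 deg


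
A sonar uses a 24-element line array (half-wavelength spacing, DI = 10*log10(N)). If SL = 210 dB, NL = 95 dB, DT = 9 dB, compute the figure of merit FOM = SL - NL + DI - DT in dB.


119.8 dB


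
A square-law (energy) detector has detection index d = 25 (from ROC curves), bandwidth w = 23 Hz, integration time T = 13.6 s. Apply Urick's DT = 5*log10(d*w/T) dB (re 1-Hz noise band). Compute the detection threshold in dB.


8.13 dB


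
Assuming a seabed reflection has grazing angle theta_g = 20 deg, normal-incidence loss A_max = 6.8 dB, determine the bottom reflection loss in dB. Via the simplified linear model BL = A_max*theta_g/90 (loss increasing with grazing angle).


BL = A_max * theta_g / 90 = 6.8 * 20 / 90 = 1.51

1.51 dB


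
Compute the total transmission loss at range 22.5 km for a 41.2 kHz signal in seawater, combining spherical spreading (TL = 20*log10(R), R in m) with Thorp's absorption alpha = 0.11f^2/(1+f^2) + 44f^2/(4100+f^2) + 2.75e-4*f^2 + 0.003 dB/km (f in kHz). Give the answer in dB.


389.95 dB


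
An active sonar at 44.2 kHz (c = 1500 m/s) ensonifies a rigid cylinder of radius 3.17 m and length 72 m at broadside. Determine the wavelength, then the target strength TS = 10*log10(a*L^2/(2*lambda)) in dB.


Step 1: lambda = c/f = 1500/44200 = 0.03394 m
Step 2: TS = 10*log10(a*L^2/(2*lambda)) = 10*log10(3.17*72^2/(2*0.03394)) = 53.84

53.84 dB


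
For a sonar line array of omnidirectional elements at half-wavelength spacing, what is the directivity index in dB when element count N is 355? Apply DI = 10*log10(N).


DI = 10*log10(355) = 25.5

25.5 dB


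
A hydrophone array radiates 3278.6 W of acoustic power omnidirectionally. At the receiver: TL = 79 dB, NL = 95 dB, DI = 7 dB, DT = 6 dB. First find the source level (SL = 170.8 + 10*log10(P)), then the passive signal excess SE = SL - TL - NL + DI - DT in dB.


Step 1: SL = 170.8 + 10*log10(3278.6) = 205.96 dB
Step 2: SE = SL - TL - NL + DI - DT = 205.96 - 79 - 95 + 7 - 6 = 32.96

32.96 dB


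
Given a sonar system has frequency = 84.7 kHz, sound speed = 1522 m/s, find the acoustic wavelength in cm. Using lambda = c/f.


1.8 cm


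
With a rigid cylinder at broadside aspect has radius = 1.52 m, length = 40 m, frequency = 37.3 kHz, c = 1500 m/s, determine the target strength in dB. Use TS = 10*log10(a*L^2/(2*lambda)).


lambda = 1500/37300 = 0.04021 m
TS = 10*log10(1.52*40^2/(2*0.04021)) = 44.81

44.81 dB


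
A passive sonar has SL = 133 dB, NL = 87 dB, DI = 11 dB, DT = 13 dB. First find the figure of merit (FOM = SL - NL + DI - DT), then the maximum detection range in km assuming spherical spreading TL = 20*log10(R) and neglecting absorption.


Step 1: FOM = SL - NL + DI - DT = 133 - 87 + 11 - 13 = 44 dB
Step 2: at max range FOM = TL = 20*log10(R), so R = 10^(44/20) = 158.49 m = 0.16 km

0.16 km


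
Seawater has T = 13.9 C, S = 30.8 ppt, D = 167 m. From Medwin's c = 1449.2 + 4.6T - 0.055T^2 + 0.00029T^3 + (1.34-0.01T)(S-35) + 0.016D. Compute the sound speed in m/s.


c = 1449.2 + 4.6*13.9 - 0.055*13.9^2 + 0.00029*13.9^3 + (1.34 - 0.01*13.9)*(30.8 - 35) + 0.016*167 = 1500.92

1500.92 m/s


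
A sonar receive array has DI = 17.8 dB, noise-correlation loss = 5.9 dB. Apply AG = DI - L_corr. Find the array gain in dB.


11.9 dB


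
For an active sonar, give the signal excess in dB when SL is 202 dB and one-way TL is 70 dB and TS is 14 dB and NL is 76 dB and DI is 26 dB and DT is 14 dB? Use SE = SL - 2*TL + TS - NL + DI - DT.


SE = SL - 2*TL + TS - NL + DI - DT = 202 - 2*70 + (14) - 76 + 26 - 14 = 12

12 dB


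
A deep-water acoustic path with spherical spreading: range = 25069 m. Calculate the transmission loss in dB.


TL = 20*log10(25069) = 87.98

87.98 dB


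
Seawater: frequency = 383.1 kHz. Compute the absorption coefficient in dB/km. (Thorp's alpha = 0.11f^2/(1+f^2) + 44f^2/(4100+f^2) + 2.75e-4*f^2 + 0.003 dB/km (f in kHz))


f^2 = 146765.61
alpha = 0.11*146765.61/(1+146765.61) + 44*146765.61/(4100+146765.61) + 2.75e-4*146765.61 + 0.003 = 83.278

83.278 dB/km


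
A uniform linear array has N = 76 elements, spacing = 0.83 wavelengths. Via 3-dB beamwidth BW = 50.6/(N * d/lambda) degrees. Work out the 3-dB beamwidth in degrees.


BW = 50.6 / (76 * 0.83) = 50.6 / 63.08 = 0.8

0.8 deg


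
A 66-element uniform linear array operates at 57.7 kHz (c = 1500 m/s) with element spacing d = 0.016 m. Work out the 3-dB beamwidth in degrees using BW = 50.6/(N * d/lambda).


Step 1: lambda = 1500/57700 = 0.026 m
Step 2: d/lambda = 0.016/0.026 = 0.6154
Step 3: BW = 50.6/(N * d/lambda) = 50.6/(66 * 0.6154) = 1.25

1.25 deg


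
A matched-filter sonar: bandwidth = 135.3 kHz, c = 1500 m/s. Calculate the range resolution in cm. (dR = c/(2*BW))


0.55 cm


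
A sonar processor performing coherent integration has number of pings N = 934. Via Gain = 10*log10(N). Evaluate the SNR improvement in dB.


Gain = 10*log10(934) = 29.7

29.7 dB


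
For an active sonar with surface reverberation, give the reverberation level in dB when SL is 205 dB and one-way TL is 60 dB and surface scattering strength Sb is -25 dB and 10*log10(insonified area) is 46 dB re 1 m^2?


RL = SL - 2*TL + Sb + 10*log10(A) = 205 - 2*60 + (-25) + 46 = 106

106 dB


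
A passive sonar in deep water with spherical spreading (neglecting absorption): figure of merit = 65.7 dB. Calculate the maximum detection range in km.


1.93 km


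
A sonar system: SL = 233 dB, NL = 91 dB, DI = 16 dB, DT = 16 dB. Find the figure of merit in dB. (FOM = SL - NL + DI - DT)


FOM = SL - NL + DI - DT = 233 - 91 + 16 - 16 = 142

142 dB


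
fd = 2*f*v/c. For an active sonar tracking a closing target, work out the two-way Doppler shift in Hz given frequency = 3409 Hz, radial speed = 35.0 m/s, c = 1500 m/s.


159.09 Hz


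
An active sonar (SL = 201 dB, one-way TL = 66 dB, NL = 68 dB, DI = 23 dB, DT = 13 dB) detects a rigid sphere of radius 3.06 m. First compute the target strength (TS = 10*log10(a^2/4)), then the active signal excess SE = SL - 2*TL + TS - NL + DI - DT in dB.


Step 1: TS = 10*log10(3.06^2/4) = 3.69 dB
Step 2: SE = SL - 2*TL + TS - NL + DI - DT = 201 - 2*66 + (3.69) - 68 + 23 - 13 = 14.69

14.69 dB


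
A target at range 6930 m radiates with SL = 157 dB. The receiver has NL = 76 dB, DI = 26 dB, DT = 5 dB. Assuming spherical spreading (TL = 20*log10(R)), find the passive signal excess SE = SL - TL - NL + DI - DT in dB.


Step 1: TL = 20*log10(6930) = 76.81 dB
Step 2: SE = 157 - 76.81 - 76 + 26 - 5 = 25.19

25.19 dB


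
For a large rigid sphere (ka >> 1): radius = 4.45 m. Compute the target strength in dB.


TS = 10*log10(4.45^2 / 4) = 10*log10(4.950625) = 6.95

6.95 dB


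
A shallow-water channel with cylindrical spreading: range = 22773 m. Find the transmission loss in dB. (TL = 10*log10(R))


TL = 10*log10(22773) = 43.57

43.57 dB


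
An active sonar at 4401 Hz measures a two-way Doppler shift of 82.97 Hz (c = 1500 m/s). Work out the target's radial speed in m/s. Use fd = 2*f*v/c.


14.14 m/s


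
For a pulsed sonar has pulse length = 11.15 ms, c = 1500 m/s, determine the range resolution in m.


dR = c*tau/2 = 1500 * 11.15e-3 / 2 = 8.3625

8.3625 m


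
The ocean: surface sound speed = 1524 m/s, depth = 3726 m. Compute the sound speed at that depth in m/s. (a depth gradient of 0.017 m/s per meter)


c = 1524 + 0.017 * 3726 = 1587.342

1587.342 m/s


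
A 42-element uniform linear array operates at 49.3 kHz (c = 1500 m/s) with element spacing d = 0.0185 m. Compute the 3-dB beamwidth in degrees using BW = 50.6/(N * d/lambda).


1.98 deg


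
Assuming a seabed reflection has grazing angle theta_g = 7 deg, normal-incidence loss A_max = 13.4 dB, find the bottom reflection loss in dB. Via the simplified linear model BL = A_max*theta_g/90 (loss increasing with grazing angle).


1.04 dB


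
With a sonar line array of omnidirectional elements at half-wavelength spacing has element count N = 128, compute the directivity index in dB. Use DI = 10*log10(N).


21.07 dB


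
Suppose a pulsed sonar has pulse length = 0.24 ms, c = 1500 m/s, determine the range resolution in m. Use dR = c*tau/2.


dR = c*tau/2 = 1500 * 0.24e-3 / 2 = 0.18

0.18 m


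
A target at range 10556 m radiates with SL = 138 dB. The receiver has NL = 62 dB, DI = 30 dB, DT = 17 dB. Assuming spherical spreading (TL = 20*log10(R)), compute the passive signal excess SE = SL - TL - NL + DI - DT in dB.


Step 1: TL = 20*log10(10556) = 80.47 dB
Step 2: SE = 138 - 80.47 - 62 + 30 - 17 = 8.53

8.53 dB


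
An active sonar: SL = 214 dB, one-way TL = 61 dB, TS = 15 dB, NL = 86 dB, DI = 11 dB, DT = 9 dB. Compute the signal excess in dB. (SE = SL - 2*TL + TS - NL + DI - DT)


SE = SL - 2*TL + TS - NL + DI - DT = 214 - 2*61 + (15) - 86 + 11 - 9 = 23

23 dB


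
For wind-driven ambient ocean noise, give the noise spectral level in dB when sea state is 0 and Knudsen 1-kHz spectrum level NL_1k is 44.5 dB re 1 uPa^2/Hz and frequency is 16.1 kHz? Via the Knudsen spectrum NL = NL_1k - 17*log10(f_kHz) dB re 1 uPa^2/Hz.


NL = NL_1k - 17*log10(f_kHz) = 44.5 - 17*log10(16.1) = 44.5 - (20.52) = 23.98

23.98 dB


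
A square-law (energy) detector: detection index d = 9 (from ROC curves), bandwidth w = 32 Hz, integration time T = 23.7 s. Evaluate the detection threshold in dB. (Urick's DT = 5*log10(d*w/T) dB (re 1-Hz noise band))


DT = 5*log10(d*w/T) = 5*log10(9 * 32 / 23.7) = 5*log10(12.15) = 5.42

5.42 dB


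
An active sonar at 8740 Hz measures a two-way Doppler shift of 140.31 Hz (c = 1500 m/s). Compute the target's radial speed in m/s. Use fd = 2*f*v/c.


From fd = 2*f*v/c, v = c*fd/(2*f) = 1500 * 140.31 / (2*8740) = 12.04

12.04 m/s


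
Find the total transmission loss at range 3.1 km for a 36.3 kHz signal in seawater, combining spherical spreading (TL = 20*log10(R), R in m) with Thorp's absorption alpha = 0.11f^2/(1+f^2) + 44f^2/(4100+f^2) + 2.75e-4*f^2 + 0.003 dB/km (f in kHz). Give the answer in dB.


Step 1 (Thorp): alpha = 0.11*1317.69/(1+1317.69) + 44*1317.69/(4100+1317.69) + 2.75e-4*1317.69 + 0.003 = 11.177 dB/km
Step 2: TL_spread = 20*log10(3100) = 69.83 dB
Step 3: TL_abs = alpha*R = 11.177 * 3.1 = 34.65 dB
Step 4: TL_total = 69.83 + 34.65 = 104.48

104.48 dB


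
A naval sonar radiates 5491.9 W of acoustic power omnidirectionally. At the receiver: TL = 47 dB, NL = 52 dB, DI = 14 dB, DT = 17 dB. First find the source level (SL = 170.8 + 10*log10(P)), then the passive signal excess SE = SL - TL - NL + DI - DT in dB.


Step 1: SL = 170.8 + 10*log10(5491.9) = 208.2 dB
Step 2: SE = SL - TL - NL + DI - DT = 208.2 - 47 - 52 + 14 - 17 = 106.2

106.2 dB


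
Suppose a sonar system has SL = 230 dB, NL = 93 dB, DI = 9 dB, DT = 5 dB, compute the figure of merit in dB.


141 dB


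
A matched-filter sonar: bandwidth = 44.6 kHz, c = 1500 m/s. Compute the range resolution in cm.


dR = c/(2*BW) = 1500 / (2 * 44.6e3) = 0.0168 m = 1.68 cm

1.68 cm


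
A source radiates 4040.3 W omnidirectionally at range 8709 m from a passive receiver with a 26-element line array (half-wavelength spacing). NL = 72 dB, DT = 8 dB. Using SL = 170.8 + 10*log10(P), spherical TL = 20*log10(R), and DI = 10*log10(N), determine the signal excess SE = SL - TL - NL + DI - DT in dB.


62.21 dB


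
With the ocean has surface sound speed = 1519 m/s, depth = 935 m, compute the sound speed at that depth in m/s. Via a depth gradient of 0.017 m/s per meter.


c = 1519 + 0.017 * 935 = 1534.895

1534.895 m/s


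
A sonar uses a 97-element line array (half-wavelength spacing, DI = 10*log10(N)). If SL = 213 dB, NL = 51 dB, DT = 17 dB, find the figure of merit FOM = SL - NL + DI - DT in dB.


164.87 dB


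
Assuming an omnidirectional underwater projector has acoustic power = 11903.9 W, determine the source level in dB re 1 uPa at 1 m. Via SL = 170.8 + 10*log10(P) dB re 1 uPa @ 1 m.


SL = 170.8 + 10*log10(11903.9) = 170.8 + 40.76 = 211.56

211.56 dB


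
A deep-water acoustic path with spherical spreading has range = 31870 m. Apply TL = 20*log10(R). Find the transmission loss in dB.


TL = 20*log10(31870) = 90.07

90.07 dB


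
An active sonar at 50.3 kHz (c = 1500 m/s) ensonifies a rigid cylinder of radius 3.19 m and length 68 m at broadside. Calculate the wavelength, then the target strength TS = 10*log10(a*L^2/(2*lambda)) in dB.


Step 1: lambda = c/f = 1500/50300 = 0.02982 m
Step 2: TS = 10*log10(a*L^2/(2*lambda)) = 10*log10(3.19*68^2/(2*0.02982)) = 53.93

53.93 dB


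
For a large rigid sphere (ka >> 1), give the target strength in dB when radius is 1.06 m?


-5.51 dB


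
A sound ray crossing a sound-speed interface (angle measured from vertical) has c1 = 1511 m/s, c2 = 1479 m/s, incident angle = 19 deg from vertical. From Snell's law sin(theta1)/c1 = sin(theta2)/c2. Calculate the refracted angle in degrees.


sin(theta2) = (c2/c1)*sin(theta1) = (1479/1511)*sin(19 deg) = 0.31867
theta2 = arcsin(0.31867) = 18.58

18.58 deg


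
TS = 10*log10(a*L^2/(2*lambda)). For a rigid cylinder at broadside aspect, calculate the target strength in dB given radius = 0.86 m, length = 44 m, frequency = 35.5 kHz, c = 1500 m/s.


lambda = 1500/35500 = 0.04225 m
TS = 10*log10(0.86*44^2/(2*0.04225)) = 42.95

42.95 dB


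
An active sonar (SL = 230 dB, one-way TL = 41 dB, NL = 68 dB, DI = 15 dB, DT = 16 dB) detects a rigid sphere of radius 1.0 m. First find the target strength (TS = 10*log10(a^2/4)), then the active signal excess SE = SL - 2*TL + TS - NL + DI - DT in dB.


Step 1: TS = 10*log10(1.0^2/4) = -6.02 dB
Step 2: SE = SL - 2*TL + TS - NL + DI - DT = 230 - 2*41 + (-6.02) - 68 + 15 - 16 = 72.98

72.98 dB


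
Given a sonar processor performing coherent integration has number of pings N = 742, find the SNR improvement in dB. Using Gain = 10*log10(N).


Gain = 10*log10(742) = 28.7

28.7 dB


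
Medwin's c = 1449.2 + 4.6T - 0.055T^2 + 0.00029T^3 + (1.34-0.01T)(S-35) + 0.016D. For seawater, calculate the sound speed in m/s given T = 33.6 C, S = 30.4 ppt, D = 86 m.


c = 1449.2 + 4.6*33.6 - 0.055*33.6^2 + 0.00029*33.6^3 + (1.34 - 0.01*33.6)*(30.4 - 35) + 0.016*86 = 1549.43

1549.43 m/s


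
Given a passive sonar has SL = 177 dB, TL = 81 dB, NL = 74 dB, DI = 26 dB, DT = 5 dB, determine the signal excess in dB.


SE = SL - TL - NL + DI - DT = 177 - 81 - 74 + 26 - 5 = 43

43 dB


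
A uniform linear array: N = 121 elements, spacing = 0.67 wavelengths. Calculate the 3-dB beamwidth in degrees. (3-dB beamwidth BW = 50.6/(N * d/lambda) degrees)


BW = 50.6 / (121 * 0.67) = 50.6 / 81.07 = 0.62

0.62 deg


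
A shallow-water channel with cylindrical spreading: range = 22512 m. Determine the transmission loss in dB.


43.52 dB


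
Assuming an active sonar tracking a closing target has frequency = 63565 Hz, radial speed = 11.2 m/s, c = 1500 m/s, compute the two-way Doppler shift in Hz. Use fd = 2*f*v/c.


949.24 Hz


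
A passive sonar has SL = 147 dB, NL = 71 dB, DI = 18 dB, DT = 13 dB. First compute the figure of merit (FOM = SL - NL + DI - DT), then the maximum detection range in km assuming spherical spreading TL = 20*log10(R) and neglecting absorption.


Step 1: FOM = SL - NL + DI - DT = 147 - 71 + 18 - 13 = 81 dB
Step 2: at max range FOM = TL = 20*log10(R), so R = 10^(81/20) = 11220.18 m = 11.22 km

11.22 km


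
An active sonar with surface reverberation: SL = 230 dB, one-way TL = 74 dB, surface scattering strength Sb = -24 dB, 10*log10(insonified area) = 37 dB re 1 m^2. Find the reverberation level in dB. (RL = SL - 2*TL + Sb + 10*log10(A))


95 dB


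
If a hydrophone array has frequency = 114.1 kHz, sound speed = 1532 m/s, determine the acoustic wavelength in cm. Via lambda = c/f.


lambda = c/f = 1532 / 114100 = 0.0134 m = 1.34 cm

1.34 cm


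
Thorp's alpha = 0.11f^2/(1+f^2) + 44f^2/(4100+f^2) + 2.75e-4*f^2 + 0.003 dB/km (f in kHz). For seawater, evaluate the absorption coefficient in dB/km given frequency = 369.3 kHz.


f^2 = 136382.49
alpha = 0.11*136382.49/(1+136382.49) + 44*136382.49/(4100+136382.49) + 2.75e-4*136382.49 + 0.003 = 80.334

80.334 dB/km


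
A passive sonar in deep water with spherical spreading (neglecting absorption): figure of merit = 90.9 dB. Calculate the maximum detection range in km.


35.08 km


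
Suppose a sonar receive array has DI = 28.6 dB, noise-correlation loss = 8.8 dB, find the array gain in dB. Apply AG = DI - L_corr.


19.8 dB


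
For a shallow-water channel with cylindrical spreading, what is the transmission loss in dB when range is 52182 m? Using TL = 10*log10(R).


TL = 10*log10(52182) = 47.18

47.18 dB


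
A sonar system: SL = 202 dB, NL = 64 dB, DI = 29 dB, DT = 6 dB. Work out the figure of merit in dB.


FOM = SL - NL + DI - DT = 202 - 64 + 29 - 6 = 161

161 dB


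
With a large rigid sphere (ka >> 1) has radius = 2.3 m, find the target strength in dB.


TS = 10*log10(2.3^2 / 4) = 10*log10(1.3225) = 1.21

1.21 dB


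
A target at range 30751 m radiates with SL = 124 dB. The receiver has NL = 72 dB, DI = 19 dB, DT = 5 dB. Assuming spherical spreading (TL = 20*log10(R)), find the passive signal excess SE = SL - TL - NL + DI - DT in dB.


Step 1: TL = 20*log10(30751) = 89.76 dB
Step 2: SE = 124 - 89.76 - 72 + 19 - 5 = -23.76

-23.76 dB


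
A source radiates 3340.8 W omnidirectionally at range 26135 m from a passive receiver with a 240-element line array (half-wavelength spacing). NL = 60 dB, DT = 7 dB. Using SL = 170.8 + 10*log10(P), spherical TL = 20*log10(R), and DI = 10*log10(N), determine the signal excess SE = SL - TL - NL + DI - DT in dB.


Step 1: SL = 170.8 + 10*log10(3340.8) = 206.04 dB
Step 2: TL = 20*log10(26135) = 88.34 dB
Step 3: DI = 10*log10(240) = 23.8 dB
Step 4: SE = SL - TL - NL + DI - DT = 206.04 - 88.34 - 60 + 23.8 - 7 = 74.5

74.5 dB


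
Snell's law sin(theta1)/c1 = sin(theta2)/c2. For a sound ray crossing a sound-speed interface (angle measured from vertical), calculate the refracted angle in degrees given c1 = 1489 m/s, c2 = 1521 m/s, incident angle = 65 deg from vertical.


67.79 deg


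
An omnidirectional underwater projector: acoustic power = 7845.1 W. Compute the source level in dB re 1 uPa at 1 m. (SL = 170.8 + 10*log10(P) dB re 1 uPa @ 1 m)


SL = 170.8 + 10*log10(7845.1) = 170.8 + 38.95 = 209.75

209.75 dB


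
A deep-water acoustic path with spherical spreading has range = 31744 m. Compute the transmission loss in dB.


TL = 20*log10(31744) = 90.03

90.03 dB
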